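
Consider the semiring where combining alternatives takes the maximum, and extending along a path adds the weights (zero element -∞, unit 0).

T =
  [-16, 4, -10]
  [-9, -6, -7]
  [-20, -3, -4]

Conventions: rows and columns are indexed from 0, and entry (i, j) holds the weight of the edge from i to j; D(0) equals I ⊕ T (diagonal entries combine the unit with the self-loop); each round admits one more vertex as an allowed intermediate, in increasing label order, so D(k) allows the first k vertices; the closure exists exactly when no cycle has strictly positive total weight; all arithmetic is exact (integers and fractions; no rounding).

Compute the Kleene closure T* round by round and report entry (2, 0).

D(0):
  [0, 4, -10]
  [-9, 0, -7]
  [-20, -3, 0]
D(1):
  [0, 4, -10]
  [-9, 0, -7]
  [-20, -3, 0]
D(2):
  [0, 4, -3]
  [-9, 0, -7]
  [-12, -3, 0]
D(3):
  [0, 4, -3]
  [-9, 0, -7]
  [-12, -3, 0]
Answer: T*[2][0] = -12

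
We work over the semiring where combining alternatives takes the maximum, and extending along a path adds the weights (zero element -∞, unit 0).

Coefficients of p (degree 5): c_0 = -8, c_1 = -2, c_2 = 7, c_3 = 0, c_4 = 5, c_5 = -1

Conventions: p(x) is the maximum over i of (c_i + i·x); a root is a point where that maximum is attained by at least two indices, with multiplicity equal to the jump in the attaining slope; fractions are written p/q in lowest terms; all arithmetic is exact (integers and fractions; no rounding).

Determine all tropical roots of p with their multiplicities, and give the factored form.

hull edge (i=0, c=-8) to (i=2, c=7): slope 15/2, span 2
hull edge (i=2, c=7) to (i=4, c=5): slope -1, span 2
hull edge (i=4, c=5) to (i=5, c=-1): slope -6, span 1
Factored form: p(x) = -1 ⊗ (x ⊕ (-15/2)) ⊗ (x ⊕ (-15/2)) ⊗ (x ⊕ 1) ⊗ (x ⊕ 1) ⊗ (x ⊕ 6)
Answer: roots = -15/2 (mult 2), 1 (mult 2), 6 (mult 1)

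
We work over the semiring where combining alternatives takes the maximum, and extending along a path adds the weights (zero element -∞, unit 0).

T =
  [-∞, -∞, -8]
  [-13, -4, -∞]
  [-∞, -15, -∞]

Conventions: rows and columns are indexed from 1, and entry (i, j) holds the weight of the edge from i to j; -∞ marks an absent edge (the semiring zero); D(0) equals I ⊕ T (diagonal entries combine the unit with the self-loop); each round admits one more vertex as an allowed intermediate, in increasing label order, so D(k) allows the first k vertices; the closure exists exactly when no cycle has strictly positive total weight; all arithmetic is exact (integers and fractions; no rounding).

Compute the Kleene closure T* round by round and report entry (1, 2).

D(0):
  [0, -∞, -8]
  [-13, 0, -∞]
  [-∞, -15, 0]
D(1):
  [0, -∞, -8]
  [-13, 0, -21]
  [-∞, -15, 0]
D(2):
  [0, -∞, -8]
  [-13, 0, -21]
  [-28, -15, 0]
D(3):
  [0, -23, -8]
  [-13, 0, -21]
  [-28, -15, 0]
Answer: T*[1][2] = -23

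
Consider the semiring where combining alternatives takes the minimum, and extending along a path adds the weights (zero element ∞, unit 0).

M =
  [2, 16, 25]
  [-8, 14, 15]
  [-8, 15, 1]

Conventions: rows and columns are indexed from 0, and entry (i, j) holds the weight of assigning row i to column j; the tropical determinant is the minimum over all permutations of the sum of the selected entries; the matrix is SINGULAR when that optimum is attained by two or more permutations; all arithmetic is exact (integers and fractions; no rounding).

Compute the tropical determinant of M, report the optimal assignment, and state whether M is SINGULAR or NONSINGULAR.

σ = (0, 1, 2): 2 + 14 + 1 = 17
σ = (0, 2, 1): 2 + 15 + 15 = 32
σ = (1, 0, 2): 16 + (-8) + 1 = 9
σ = (1, 2, 0): 16 + 15 + (-8) = 23
σ = (2, 0, 1): 25 + (-8) + 15 = 32
σ = (2, 1, 0): 25 + 14 + (-8) = 31
Optimal value attained by: σ = (1, 0, 2).
Answer: det⊕(M) = 9; verdict: NONSINGULAR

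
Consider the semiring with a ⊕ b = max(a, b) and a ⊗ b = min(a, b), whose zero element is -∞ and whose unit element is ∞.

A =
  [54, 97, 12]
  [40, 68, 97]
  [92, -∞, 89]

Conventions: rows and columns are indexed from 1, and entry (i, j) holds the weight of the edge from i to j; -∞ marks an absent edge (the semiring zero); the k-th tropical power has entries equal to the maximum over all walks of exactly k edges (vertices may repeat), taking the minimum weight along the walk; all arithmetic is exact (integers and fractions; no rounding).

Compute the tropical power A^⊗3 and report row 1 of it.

A^⊗2:
  [54, 68, 97]
  [92, 68, 89]
  [89, 92, 89]
A^⊗3:
  [92, 68, 89]
  [89, 92, 89]
  [89, 89, 92]
Answer: row 1 of A^⊗3 = [92, 68, 89]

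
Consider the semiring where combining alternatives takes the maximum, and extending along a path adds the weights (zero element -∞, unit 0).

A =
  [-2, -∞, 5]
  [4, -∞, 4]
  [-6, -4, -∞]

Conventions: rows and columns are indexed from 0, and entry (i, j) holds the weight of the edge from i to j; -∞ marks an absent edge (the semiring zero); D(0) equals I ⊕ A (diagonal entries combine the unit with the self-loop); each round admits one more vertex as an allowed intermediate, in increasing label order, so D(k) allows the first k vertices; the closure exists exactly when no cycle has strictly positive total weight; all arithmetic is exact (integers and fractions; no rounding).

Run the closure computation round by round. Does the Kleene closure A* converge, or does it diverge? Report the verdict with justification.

D(0):
  [0, -∞, 5]
  [4, 0, 4]
  [-6, -4, 0]
D(1):
  [0, -∞, 5]
  [4, 0, 9]
  [-6, -4, 0]
Detection: at round 2, diagonal entry (2, 2) turns strictly positive.
Key observation: the cycle 2->1->0->2 has total weight (-4) + 4 + 5, which is strictly positive.
Answer: DIVERGES — positive cycle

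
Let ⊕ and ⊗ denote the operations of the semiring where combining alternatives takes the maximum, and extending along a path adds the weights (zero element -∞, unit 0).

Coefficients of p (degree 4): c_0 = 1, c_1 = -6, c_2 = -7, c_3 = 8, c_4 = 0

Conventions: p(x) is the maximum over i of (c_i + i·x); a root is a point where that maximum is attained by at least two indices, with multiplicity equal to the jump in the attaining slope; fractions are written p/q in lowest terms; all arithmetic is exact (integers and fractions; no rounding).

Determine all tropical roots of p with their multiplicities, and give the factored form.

hull edge (i=0, c=1) to (i=3, c=8): slope 7/3, span 3
hull edge (i=3, c=8) to (i=4, c=0): slope -8, span 1
Factored form: p(x) = 0 ⊗ (x ⊕ (-7/3)) ⊗ (x ⊕ (-7/3)) ⊗ (x ⊕ (-7/3)) ⊗ (x ⊕ 8)
Answer: roots = -7/3 (mult 3), 8 (mult 1)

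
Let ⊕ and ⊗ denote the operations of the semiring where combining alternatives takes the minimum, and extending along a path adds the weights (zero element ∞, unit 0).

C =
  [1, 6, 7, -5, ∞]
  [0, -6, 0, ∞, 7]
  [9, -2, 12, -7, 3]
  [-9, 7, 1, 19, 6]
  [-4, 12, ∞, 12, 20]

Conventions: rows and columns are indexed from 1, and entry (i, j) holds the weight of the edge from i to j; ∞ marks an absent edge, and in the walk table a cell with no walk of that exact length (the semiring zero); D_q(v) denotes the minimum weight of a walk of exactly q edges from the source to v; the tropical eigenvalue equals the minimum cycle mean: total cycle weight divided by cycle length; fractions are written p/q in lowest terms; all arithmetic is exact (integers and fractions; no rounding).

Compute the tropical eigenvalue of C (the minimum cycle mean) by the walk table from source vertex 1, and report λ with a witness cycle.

q=0: [0, ∞, ∞, ∞, ∞]
q=1: [1, 6, 7, -5, ∞]
q=2: [-14, 0, -4, -4, 1]
q=3: [-13, -8, -7, -19, -1]
q=4: [-28, -14, -18, -18, -13]
q=5: [-27, -22, -21, -33, -15]
Optimal cycle mean attained by: cycle 1->4->1, total (-5) + (-9), length 2.
Answer: λ = -7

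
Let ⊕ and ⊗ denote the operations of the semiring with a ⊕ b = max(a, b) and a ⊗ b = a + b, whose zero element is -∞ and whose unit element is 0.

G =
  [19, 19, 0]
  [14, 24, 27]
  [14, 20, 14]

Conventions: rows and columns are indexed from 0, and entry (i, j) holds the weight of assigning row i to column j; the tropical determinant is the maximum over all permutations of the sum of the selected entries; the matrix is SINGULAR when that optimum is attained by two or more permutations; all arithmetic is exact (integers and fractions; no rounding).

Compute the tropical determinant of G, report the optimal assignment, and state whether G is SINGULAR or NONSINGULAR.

σ = (0, 1, 2): 19 + 24 + 14 = 57
σ = (0, 2, 1): 19 + 27 + 20 = 66
σ = (1, 0, 2): 19 + 14 + 14 = 47
σ = (1, 2, 0): 19 + 27 + 14 = 60
σ = (2, 0, 1): 0 + 14 + 20 = 34
σ = (2, 1, 0): 0 + 24 + 14 = 38
Optimal value attained by: σ = (0, 2, 1).
Answer: det⊕(G) = 66; verdict: NONSINGULAR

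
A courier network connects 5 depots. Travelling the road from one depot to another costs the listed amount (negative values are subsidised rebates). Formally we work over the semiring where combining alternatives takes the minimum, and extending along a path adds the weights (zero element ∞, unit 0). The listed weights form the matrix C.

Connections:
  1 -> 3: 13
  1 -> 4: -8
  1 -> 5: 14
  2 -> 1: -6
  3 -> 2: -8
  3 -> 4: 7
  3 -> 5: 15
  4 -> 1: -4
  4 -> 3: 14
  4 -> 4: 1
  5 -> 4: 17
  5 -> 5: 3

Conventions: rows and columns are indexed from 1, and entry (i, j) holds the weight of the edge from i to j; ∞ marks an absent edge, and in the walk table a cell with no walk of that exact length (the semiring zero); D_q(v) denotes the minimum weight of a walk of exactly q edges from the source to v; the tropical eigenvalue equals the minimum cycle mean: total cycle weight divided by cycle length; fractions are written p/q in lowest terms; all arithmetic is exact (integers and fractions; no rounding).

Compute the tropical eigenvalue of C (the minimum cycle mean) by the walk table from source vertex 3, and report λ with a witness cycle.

q=0: [∞, ∞, 0, ∞, ∞]
q=1: [∞, -8, ∞, 7, 15]
q=2: [-14, ∞, 21, 8, 18]
q=3: [4, 13, -1, -22, 0]
q=4: [-26, -9, -8, -21, 3]
q=5: [-25, -16, -13, -34, -12]
Optimal cycle mean attained by: cycle 1->4->1, total (-8) + (-4), length 2.
Answer: λ = -6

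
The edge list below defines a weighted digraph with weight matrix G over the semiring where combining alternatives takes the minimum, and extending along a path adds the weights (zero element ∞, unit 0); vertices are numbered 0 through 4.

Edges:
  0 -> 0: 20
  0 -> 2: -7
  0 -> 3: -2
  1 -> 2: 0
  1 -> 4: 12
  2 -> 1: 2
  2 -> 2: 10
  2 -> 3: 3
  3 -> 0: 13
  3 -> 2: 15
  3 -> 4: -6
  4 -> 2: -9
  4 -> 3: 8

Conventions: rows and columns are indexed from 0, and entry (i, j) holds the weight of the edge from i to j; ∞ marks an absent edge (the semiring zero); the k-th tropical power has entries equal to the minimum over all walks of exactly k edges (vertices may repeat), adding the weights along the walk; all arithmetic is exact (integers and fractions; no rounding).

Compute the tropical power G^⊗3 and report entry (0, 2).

G^⊗2:
  [11, -5, 3, -4, -8]
  [∞, 2, 3, 3, ∞]
  [16, 12, 2, 13, -3]
  [33, 17, -15, 2, ∞]
  [21, -7, 1, -6, 2]
G^⊗3:
  [9, 5, -17, 0, -10]
  [16, 5, 2, 6, -3]
  [26, 4, -12, 5, 7]
  [15, -13, -5, -12, -4]
  [7, 3, -7, 4, -12]
Key observation: the optimum is the walk 0->3->4->2, with weight (-2) + (-6) + (-9) = -17.
Optimal value attained by: walk 0->3->4->2.
Answer: (G^⊗3)[0][2] = -17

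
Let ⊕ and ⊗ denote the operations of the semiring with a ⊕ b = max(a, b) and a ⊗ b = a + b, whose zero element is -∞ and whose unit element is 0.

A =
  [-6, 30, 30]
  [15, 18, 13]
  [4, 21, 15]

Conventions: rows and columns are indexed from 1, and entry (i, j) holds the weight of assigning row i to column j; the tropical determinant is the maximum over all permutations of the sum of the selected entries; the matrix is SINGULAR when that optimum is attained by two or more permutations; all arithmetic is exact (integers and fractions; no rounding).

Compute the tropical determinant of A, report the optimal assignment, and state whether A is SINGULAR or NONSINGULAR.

σ = (1, 2, 3): (-6) + 18 + 15 = 27
σ = (1, 3, 2): (-6) + 13 + 21 = 28
σ = (2, 1, 3): 30 + 15 + 15 = 60
σ = (2, 3, 1): 30 + 13 + 4 = 47
σ = (3, 1, 2): 30 + 15 + 21 = 66
σ = (3, 2, 1): 30 + 18 + 4 = 52
Optimal value attained by: σ = (3, 1, 2).
Answer: det⊕(A) = 66; verdict: NONSINGULAR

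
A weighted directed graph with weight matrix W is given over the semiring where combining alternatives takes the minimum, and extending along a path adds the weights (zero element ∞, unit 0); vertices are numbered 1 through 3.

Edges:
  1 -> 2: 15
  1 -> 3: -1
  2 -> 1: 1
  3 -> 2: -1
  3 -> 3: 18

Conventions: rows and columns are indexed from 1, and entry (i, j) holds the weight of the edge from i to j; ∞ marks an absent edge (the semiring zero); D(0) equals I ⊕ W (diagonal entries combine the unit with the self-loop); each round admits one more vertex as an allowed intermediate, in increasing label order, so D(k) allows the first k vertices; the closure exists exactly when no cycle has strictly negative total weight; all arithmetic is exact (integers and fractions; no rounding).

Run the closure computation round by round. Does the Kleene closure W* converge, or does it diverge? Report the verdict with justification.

D(0):
  [0, 15, -1]
  [1, 0, ∞]
  [∞, -1, 0]
D(1):
  [0, 15, -1]
  [1, 0, 0]
  [∞, -1, 0]
Detection: at round 2, diagonal entry (3, 3) turns strictly negative.
Key observation: the cycle 3->2->1->3 has total weight (-1) + 1 + (-1), which is strictly negative.
Answer: DIVERGES — negative cycle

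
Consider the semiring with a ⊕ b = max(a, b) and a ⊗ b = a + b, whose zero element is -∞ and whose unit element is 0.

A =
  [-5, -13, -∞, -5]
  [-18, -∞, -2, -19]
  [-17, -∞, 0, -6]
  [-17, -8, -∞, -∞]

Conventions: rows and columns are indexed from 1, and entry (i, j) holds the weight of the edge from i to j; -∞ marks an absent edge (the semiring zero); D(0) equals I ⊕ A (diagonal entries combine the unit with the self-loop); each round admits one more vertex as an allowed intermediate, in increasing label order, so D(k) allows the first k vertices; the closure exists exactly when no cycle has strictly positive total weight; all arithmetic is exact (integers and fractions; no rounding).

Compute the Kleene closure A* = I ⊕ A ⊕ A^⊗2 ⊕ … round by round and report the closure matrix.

D(0):
  [0, -13, -∞, -5]
  [-18, 0, -2, -19]
  [-17, -∞, 0, -6]
  [-17, -8, -∞, 0]
D(1):
  [0, -13, -∞, -5]
  [-18, 0, -2, -19]
  [-17, -30, 0, -6]
  [-17, -8, -∞, 0]
D(2):
  [0, -13, -15, -5]
  [-18, 0, -2, -19]
  [-17, -30, 0, -6]
  [-17, -8, -10, 0]
D(3):
  [0, -13, -15, -5]
  [-18, 0, -2, -8]
  [-17, -30, 0, -6]
  [-17, -8, -10, 0]
D(4):
  [0, -13, -15, -5]
  [-18, 0, -2, -8]
  [-17, -14, 0, -6]
  [-17, -8, -10, 0]
Answer: A* = [[0, -13, -15, -5], [-18, 0, -2, -8], [-17, -14, 0, -6], [-17, -8, -10, 0]]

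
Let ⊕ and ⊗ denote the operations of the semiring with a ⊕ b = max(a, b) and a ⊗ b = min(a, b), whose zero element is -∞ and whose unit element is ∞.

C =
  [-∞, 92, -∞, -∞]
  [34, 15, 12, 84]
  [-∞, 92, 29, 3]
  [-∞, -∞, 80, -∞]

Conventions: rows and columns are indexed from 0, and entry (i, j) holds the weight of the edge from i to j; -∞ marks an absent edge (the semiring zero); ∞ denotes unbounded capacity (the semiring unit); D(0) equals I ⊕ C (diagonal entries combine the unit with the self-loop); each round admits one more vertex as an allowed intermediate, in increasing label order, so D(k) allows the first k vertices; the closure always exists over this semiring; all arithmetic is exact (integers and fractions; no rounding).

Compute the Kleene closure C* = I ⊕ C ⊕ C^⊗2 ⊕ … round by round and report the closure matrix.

D(0):
  [∞, 92, -∞, -∞]
  [34, ∞, 12, 84]
  [-∞, 92, ∞, 3]
  [-∞, -∞, 80, ∞]
D(1):
  [∞, 92, -∞, -∞]
  [34, ∞, 12, 84]
  [-∞, 92, ∞, 3]
  [-∞, -∞, 80, ∞]
D(2):
  [∞, 92, 12, 84]
  [34, ∞, 12, 84]
  [34, 92, ∞, 84]
  [-∞, -∞, 80, ∞]
D(3):
  [∞, 92, 12, 84]
  [34, ∞, 12, 84]
  [34, 92, ∞, 84]
  [34, 80, 80, ∞]
D(4):
  [∞, 92, 80, 84]
  [34, ∞, 80, 84]
  [34, 92, ∞, 84]
  [34, 80, 80, ∞]
Answer: C* = [[∞, 92, 80, 84], [34, ∞, 80, 84], [34, 92, ∞, 84], [34, 80, 80, ∞]]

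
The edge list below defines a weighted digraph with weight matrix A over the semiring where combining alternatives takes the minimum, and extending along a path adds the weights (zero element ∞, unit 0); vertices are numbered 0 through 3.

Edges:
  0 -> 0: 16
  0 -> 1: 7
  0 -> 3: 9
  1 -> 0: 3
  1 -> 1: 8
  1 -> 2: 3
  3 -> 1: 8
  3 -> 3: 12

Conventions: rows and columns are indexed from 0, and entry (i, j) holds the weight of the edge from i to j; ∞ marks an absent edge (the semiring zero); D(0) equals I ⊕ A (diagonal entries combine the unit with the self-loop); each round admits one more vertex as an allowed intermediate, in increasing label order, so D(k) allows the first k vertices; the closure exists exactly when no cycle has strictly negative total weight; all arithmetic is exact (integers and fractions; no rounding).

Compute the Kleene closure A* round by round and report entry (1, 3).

D(0):
  [0, 7, ∞, 9]
  [3, 0, 3, ∞]
  [∞, ∞, 0, ∞]
  [∞, 8, ∞, 0]
D(1):
  [0, 7, ∞, 9]
  [3, 0, 3, 12]
  [∞, ∞, 0, ∞]
  [∞, 8, ∞, 0]
D(2):
  [0, 7, 10, 9]
  [3, 0, 3, 12]
  [∞, ∞, 0, ∞]
  [11, 8, 11, 0]
D(3):
  [0, 7, 10, 9]
  [3, 0, 3, 12]
  [∞, ∞, 0, ∞]
  [11, 8, 11, 0]
D(4):
  [0, 7, 10, 9]
  [3, 0, 3, 12]
  [∞, ∞, 0, ∞]
  [11, 8, 11, 0]
Answer: A*[1][3] = 12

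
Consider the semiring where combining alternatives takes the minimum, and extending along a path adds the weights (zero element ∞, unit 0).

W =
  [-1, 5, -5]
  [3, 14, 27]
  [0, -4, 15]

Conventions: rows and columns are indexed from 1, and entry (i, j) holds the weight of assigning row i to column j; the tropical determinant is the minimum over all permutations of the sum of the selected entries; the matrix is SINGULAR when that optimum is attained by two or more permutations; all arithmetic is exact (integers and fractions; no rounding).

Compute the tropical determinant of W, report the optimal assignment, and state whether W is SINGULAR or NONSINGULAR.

σ = (1, 2, 3): (-1) + 14 + 15 = 28
σ = (1, 3, 2): (-1) + 27 + (-4) = 22
σ = (2, 1, 3): 5 + 3 + 15 = 23
σ = (2, 3, 1): 5 + 27 + 0 = 32
σ = (3, 1, 2): (-5) + 3 + (-4) = -6
σ = (3, 2, 1): (-5) + 14 + 0 = 9
Optimal value attained by: σ = (3, 1, 2).
Answer: det⊕(W) = -6; verdict: NONSINGULAR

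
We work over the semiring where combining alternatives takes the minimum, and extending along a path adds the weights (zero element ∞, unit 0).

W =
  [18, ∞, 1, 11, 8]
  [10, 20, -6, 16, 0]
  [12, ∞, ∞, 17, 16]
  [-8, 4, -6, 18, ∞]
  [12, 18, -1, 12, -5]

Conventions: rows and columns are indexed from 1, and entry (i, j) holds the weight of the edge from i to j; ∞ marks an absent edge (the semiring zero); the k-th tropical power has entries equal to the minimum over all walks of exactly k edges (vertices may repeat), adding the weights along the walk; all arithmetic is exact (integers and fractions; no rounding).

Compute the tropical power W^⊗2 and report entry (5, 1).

W^⊗2:
  [3, 15, 5, 18, 3]
  [6, 18, -1, 11, -5]
  [9, 21, 11, 23, 11]
  [6, 22, -7, 3, 0]
  [4, 13, -6, 7, -10]
Key observation: the optimum is the walk 5->4->1, with weight 12 + (-8) = 4.
Optimal value attained by: walk 5->4->1.
Answer: (W^⊗2)[5][1] = 4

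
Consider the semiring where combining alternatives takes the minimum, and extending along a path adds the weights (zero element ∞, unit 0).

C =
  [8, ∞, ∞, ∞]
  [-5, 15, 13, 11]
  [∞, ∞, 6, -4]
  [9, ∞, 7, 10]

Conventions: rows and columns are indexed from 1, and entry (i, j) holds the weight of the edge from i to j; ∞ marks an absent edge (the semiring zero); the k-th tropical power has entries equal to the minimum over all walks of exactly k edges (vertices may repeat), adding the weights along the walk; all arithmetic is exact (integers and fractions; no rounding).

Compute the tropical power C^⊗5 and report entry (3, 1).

C^⊗2:
  [16, ∞, ∞, ∞]
  [3, 30, 18, 9]
  [5, ∞, 3, 2]
  [17, ∞, 13, 3]
C^⊗3:
  [24, ∞, ∞, ∞]
  [11, 45, 16, 14]
  [11, ∞, 9, -1]
  [12, ∞, 10, 9]
C^⊗4:
  [32, ∞, ∞, ∞]
  [19, 60, 21, 12]
  [8, ∞, 6, 5]
  [18, ∞, 16, 6]
C^⊗5:
  [40, ∞, ∞, ∞]
  [21, 75, 19, 17]
  [14, ∞, 12, 2]
  [15, ∞, 13, 12]
Key observation: the optimum is the walk 3->3->4->3->4->1, with weight 6 + (-4) + 7 + (-4) + 9 = 14.
Optimal value attained by: walk 3->3->4->3->4->1.
Answer: (C^⊗5)[3][1] = 14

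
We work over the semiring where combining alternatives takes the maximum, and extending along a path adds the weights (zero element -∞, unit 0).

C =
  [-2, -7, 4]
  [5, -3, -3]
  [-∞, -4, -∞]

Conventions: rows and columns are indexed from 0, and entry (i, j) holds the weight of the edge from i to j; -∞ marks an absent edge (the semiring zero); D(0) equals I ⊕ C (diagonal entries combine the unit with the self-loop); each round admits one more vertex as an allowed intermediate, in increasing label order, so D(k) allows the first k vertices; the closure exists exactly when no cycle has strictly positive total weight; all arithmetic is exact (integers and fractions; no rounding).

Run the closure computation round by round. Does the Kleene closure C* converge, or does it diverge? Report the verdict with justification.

D(0):
  [0, -7, 4]
  [5, 0, -3]
  [-∞, -4, 0]
D(1):
  [0, -7, 4]
  [5, 0, 9]
  [-∞, -4, 0]
Detection: at round 2, diagonal entry (2, 2) turns strictly positive.
Key observation: the cycle 2->1->0->2 has total weight (-4) + 5 + 4, which is strictly positive.
Answer: DIVERGES — positive cycle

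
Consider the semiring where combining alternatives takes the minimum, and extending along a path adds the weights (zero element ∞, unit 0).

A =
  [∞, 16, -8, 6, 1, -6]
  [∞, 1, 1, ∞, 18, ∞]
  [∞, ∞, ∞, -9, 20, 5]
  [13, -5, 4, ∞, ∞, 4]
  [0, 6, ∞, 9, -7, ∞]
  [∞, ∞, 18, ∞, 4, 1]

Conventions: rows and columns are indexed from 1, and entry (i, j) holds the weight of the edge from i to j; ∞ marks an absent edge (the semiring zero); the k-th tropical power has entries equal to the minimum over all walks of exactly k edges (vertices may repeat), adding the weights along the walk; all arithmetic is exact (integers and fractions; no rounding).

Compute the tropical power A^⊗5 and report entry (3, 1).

A^⊗2:
  [1, 1, 10, -17, -6, -5]
  [18, 2, 2, -8, 11, 6]
  [4, -14, -5, 29, 9, -5]
  [∞, -4, -4, -5, 8, 5]
  [-7, -1, -8, 2, -14, -6]
  [4, 10, 19, 9, -3, 2]
A^⊗3:
  [-6, -22, -13, 1, -13, -13]
  [5, -13, -4, -7, 4, -4]
  [9, -13, -13, -14, -1, -4]
  [8, -10, -3, -13, 1, -1]
  [-14, -8, -15, -17, -21, -13]
  [-3, 3, -4, 6, -10, -2]
A^⊗4:
  [-13, -21, -21, -22, -20, -12]
  [4, -12, -12, -13, -3, -3]
  [-1, -19, -12, -22, -8, -10]
  [0, -18, -9, -12, -6, -9]
  [-21, -22, -22, -24, -28, -20]
  [-10, -4, -11, -13, -17, -9]
A^⊗5:
  [-20, -27, -21, -30, -27, -19]
  [-3, -18, -11, -21, -10, -9]
  [-9, -27, -18, -21, -15, -18]
  [-6, -17, -17, -18, -13, -8]
  [-28, -29, -29, -31, -35, -27]
  [-17, -18, -18, -20, -24, -16]
Key observation: the optimum is the walk 3->4->2->3->4->1, with weight (-9) + (-5) + 1 + (-9) + 13 = -9.
Optimal value attained by: walk 3->4->2->3->4->1.
Answer: (A^⊗5)[3][1] = -9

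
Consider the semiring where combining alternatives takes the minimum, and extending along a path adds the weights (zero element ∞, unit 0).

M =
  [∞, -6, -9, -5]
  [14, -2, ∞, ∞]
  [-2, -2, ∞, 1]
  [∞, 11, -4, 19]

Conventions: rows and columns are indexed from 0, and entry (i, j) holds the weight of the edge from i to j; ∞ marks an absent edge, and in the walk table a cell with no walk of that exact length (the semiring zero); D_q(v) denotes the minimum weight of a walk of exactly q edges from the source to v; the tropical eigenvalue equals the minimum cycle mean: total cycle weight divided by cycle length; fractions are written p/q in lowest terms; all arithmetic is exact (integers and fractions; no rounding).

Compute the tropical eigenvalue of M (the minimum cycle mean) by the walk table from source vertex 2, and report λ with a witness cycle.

q=0: [∞, ∞, 0, ∞]
q=1: [-2, -2, ∞, 1]
q=2: [12, -8, -11, -7]
q=3: [-13, -13, -11, -10]
q=4: [-13, -19, -22, -18]
Optimal cycle mean attained by: cycle 0->2->0, total (-9) + (-2), length 2.
Answer: λ = -11/2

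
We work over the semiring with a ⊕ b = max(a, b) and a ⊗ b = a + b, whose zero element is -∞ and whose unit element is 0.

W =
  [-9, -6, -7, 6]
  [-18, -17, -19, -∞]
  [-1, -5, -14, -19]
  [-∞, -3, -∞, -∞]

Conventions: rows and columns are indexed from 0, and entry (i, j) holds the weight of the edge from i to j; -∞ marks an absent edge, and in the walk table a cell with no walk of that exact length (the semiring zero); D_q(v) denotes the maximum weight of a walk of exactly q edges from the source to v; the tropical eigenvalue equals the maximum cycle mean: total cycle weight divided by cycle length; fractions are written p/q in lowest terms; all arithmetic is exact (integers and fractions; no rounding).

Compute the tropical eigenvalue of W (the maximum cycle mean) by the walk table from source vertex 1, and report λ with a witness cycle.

q=0: [-∞, 0, -∞, -∞]
q=1: [-18, -17, -19, -∞]
q=2: [-20, -24, -25, -12]
q=3: [-26, -15, -27, -14]
q=4: [-28, -17, -33, -20]
Optimal cycle mean attained by: cycle 0->2->0, total (-7) + (-1), length 2.
Answer: λ = -4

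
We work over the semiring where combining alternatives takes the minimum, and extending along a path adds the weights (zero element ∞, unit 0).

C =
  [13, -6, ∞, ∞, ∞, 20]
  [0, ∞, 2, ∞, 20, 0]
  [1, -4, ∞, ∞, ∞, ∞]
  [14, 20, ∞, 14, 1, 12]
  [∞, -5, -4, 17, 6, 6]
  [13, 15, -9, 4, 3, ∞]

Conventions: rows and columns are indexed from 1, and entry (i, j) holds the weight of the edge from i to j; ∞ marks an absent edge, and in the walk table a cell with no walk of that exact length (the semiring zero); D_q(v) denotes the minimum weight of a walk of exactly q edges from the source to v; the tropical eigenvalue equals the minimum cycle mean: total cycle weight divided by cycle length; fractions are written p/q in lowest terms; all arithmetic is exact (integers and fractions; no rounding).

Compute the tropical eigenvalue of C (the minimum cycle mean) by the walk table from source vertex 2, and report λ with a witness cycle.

q=0: [∞, 0, ∞, ∞, ∞, ∞]
q=1: [0, ∞, 2, ∞, 20, 0]
q=2: [3, -6, -9, 4, 3, 20]
q=3: [-8, -13, -4, 18, 5, -6]
q=4: [-13, -14, -15, -2, -3, -13]
q=5: [-14, -19, -22, -9, -10, -14]
q=6: [-21, -26, -23, -10, -11, -19]
Optimal cycle mean attained by: cycle 2->6->3->2, total 0 + (-9) + (-4), length 3.
Answer: λ = -13/3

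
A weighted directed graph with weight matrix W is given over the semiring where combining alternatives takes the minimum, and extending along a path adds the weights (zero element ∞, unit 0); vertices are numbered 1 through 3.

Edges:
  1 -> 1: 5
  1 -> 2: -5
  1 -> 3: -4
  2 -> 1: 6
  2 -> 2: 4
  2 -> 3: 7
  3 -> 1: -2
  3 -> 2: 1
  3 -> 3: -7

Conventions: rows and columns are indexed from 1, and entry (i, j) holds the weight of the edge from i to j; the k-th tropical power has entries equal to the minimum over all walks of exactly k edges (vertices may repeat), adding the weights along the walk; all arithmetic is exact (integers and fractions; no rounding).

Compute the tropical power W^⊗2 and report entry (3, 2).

W^⊗2:
  [-6, -3, -11]
  [5, 1, 0]
  [-9, -7, -14]
Key observation: the optimum is the walk 3->1->2, with weight (-2) + (-5) = -7.
Optimal value attained by: walk 3->1->2.
Answer: (W^⊗2)[3][2] = -7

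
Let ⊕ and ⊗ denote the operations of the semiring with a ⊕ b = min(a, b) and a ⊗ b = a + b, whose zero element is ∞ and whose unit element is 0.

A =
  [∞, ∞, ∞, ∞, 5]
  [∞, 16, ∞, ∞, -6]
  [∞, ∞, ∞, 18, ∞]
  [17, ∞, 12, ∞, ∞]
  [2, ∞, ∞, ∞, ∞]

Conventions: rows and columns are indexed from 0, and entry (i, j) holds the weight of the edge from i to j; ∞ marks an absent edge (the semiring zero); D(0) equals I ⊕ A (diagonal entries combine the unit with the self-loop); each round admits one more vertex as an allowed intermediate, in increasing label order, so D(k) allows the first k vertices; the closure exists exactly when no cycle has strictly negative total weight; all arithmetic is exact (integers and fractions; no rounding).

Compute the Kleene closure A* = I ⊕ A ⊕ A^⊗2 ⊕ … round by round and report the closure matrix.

D(0):
  [0, ∞, ∞, ∞, 5]
  [∞, 0, ∞, ∞, -6]
  [∞, ∞, 0, 18, ∞]
  [17, ∞, 12, 0, ∞]
  [2, ∞, ∞, ∞, 0]
D(1):
  [0, ∞, ∞, ∞, 5]
  [∞, 0, ∞, ∞, -6]
  [∞, ∞, 0, 18, ∞]
  [17, ∞, 12, 0, 22]
  [2, ∞, ∞, ∞, 0]
D(2):
  [0, ∞, ∞, ∞, 5]
  [∞, 0, ∞, ∞, -6]
  [∞, ∞, 0, 18, ∞]
  [17, ∞, 12, 0, 22]
  [2, ∞, ∞, ∞, 0]
D(3):
  [0, ∞, ∞, ∞, 5]
  [∞, 0, ∞, ∞, -6]
  [∞, ∞, 0, 18, ∞]
  [17, ∞, 12, 0, 22]
  [2, ∞, ∞, ∞, 0]
D(4):
  [0, ∞, ∞, ∞, 5]
  [∞, 0, ∞, ∞, -6]
  [35, ∞, 0, 18, 40]
  [17, ∞, 12, 0, 22]
  [2, ∞, ∞, ∞, 0]
D(5):
  [0, ∞, ∞, ∞, 5]
  [-4, 0, ∞, ∞, -6]
  [35, ∞, 0, 18, 40]
  [17, ∞, 12, 0, 22]
  [2, ∞, ∞, ∞, 0]
Answer: A* = [[0, ∞, ∞, ∞, 5], [-4, 0, ∞, ∞, -6], [35, ∞, 0, 18, 40], [17, ∞, 12, 0, 22], [2, ∞, ∞, ∞, 0]]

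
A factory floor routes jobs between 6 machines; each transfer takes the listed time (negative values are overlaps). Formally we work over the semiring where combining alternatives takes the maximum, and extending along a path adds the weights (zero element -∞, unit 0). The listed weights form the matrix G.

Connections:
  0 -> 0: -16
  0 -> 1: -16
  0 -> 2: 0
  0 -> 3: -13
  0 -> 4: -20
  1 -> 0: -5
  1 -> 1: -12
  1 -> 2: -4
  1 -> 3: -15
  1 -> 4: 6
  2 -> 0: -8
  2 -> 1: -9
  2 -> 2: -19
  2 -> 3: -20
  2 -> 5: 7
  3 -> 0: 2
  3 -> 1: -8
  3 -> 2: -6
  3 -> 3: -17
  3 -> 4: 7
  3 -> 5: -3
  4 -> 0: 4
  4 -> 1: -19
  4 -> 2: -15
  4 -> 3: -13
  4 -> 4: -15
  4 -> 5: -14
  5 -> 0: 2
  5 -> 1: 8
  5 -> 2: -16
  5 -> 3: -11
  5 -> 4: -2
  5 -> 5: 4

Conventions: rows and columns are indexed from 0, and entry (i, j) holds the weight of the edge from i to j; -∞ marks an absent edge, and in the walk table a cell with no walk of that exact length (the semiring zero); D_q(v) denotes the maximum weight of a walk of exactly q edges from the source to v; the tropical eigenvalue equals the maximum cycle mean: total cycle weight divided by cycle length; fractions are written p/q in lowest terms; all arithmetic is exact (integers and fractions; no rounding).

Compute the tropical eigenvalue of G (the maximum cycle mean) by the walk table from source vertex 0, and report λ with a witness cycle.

q=0: [0, -∞, -∞, -∞, -∞, -∞]
q=1: [-16, -16, 0, -13, -20, -∞]
q=2: [-8, -9, -16, -20, -6, 7]
q=3: [9, 15, -8, -4, 5, 11]
q=4: [13, 19, 11, 0, 21, 15]
q=5: [25, 23, 15, 8, 25, 19]
q=6: [29, 27, 25, 12, 29, 23]
Optimal cycle mean attained by: cycle 0->2->5->1->4->0, total 0 + 7 + 8 + 6 + 4, length 5.
Answer: λ = 5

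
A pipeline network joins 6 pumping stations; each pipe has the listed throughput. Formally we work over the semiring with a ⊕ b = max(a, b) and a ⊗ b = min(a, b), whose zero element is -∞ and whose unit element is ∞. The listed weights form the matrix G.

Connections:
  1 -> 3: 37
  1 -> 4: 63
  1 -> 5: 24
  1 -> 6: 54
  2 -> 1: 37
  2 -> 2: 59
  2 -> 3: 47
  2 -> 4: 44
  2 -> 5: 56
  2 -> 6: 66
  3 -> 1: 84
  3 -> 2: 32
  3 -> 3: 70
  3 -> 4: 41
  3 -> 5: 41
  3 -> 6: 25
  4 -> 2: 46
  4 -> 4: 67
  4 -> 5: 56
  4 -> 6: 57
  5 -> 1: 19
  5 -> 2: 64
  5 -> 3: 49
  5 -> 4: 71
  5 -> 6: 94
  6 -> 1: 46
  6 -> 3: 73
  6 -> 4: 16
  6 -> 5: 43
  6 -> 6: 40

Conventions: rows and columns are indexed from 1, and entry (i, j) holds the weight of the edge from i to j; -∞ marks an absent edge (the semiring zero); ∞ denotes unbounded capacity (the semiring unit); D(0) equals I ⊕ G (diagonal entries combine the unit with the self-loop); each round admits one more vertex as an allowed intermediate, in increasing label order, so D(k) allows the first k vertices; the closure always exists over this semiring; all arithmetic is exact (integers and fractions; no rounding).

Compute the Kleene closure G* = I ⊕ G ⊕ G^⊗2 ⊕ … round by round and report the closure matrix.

D(0):
  [∞, -∞, 37, 63, 24, 54]
  [37, ∞, 47, 44, 56, 66]
  [84, 32, ∞, 41, 41, 25]
  [-∞, 46, -∞, ∞, 56, 57]
  [19, 64, 49, 71, ∞, 94]
  [46, -∞, 73, 16, 43, ∞]
D(1):
  [∞, -∞, 37, 63, 24, 54]
  [37, ∞, 47, 44, 56, 66]
  [84, 32, ∞, 63, 41, 54]
  [-∞, 46, -∞, ∞, 56, 57]
  [19, 64, 49, 71, ∞, 94]
  [46, -∞, 73, 46, 43, ∞]
D(2):
  [∞, -∞, 37, 63, 24, 54]
  [37, ∞, 47, 44, 56, 66]
  [84, 32, ∞, 63, 41, 54]
  [37, 46, 46, ∞, 56, 57]
  [37, 64, 49, 71, ∞, 94]
  [46, -∞, 73, 46, 43, ∞]
D(3):
  [∞, 32, 37, 63, 37, 54]
  [47, ∞, 47, 47, 56, 66]
  [84, 32, ∞, 63, 41, 54]
  [46, 46, 46, ∞, 56, 57]
  [49, 64, 49, 71, ∞, 94]
  [73, 32, 73, 63, 43, ∞]
D(4):
  [∞, 46, 46, 63, 56, 57]
  [47, ∞, 47, 47, 56, 66]
  [84, 46, ∞, 63, 56, 57]
  [46, 46, 46, ∞, 56, 57]
  [49, 64, 49, 71, ∞, 94]
  [73, 46, 73, 63, 56, ∞]
D(5):
  [∞, 56, 49, 63, 56, 57]
  [49, ∞, 49, 56, 56, 66]
  [84, 56, ∞, 63, 56, 57]
  [49, 56, 49, ∞, 56, 57]
  [49, 64, 49, 71, ∞, 94]
  [73, 56, 73, 63, 56, ∞]
D(6):
  [∞, 56, 57, 63, 56, 57]
  [66, ∞, 66, 63, 56, 66]
  [84, 56, ∞, 63, 56, 57]
  [57, 56, 57, ∞, 56, 57]
  [73, 64, 73, 71, ∞, 94]
  [73, 56, 73, 63, 56, ∞]
Answer: G* = [[∞, 56, 57, 63, 56, 57], [66, ∞, 66, 63, 56, 66], [84, 56, ∞, 63, 56, 57], [57, 56, 57, ∞, 56, 57], [73, 64, 73, 71, ∞, 94], [73, 56, 73, 63, 56, ∞]]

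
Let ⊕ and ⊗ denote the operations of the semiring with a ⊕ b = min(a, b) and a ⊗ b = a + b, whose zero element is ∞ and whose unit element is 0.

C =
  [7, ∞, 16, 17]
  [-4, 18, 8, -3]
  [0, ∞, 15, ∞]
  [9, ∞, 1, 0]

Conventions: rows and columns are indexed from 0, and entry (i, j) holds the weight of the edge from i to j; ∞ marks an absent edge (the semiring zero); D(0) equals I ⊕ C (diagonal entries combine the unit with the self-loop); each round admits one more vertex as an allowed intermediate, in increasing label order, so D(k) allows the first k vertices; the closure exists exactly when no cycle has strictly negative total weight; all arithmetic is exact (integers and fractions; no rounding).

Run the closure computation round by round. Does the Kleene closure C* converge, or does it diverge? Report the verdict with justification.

D(0):
  [0, ∞, 16, 17]
  [-4, 0, 8, -3]
  [0, ∞, 0, ∞]
  [9, ∞, 1, 0]
D(1):
  [0, ∞, 16, 17]
  [-4, 0, 8, -3]
  [0, ∞, 0, 17]
  [9, ∞, 1, 0]
D(2):
  [0, ∞, 16, 17]
  [-4, 0, 8, -3]
  [0, ∞, 0, 17]
  [9, ∞, 1, 0]
D(3):
  [0, ∞, 16, 17]
  [-4, 0, 8, -3]
  [0, ∞, 0, 17]
  [1, ∞, 1, 0]
D(4):
  [0, ∞, 16, 17]
  [-4, 0, -2, -3]
  [0, ∞, 0, 17]
  [1, ∞, 1, 0]
Key observation: every diagonal entry stays at the unit through all rounds, so no improving cycle exists.
Answer: CONVERGES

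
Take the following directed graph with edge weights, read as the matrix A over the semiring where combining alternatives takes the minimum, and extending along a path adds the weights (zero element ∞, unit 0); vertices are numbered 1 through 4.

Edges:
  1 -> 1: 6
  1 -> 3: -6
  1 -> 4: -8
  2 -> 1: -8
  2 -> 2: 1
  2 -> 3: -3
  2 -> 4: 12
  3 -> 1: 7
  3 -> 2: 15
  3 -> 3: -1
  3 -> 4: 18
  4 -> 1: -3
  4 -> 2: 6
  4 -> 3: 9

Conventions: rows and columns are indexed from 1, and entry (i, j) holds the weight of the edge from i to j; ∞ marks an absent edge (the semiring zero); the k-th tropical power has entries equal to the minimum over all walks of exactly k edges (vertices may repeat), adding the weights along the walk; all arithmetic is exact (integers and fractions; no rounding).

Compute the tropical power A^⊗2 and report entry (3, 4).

A^⊗2:
  [-11, -2, -7, -2]
  [-7, 2, -14, -16]
  [6, 14, -2, -1]
  [-2, 7, -9, -11]
Key observation: the optimum is the walk 3->1->4, with weight 7 + (-8) = -1.
Optimal value attained by: walk 3->1->4.
Answer: (A^⊗2)[3][4] = -1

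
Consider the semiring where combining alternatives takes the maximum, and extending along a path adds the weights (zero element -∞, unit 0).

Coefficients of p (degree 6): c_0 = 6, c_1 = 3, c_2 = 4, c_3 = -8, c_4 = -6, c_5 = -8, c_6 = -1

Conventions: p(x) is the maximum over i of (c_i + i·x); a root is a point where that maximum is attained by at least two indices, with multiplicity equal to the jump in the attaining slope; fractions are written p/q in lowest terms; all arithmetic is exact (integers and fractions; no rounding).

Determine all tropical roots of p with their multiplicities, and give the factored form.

hull edge (i=0, c=6) to (i=2, c=4): slope -1, span 2
hull edge (i=2, c=4) to (i=6, c=-1): slope -5/4, span 4
Factored form: p(x) = -1 ⊗ (x ⊕ 1) ⊗ (x ⊕ 1) ⊗ (x ⊕ 5/4) ⊗ (x ⊕ 5/4) ⊗ (x ⊕ 5/4) ⊗ (x ⊕ 5/4)
Answer: roots = 1 (mult 2), 5/4 (mult 4)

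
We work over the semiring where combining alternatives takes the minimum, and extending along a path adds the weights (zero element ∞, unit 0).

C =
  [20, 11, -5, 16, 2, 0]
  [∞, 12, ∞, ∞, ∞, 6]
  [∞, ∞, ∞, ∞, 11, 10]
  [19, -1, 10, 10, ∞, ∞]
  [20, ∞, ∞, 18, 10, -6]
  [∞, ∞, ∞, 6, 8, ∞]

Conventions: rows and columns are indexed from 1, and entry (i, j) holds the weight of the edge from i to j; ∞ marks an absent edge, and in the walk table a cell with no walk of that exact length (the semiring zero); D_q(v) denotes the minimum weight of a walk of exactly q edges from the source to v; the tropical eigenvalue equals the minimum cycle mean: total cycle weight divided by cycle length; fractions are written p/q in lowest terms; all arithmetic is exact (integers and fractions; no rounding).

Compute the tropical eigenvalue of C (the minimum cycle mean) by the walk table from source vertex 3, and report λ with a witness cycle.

q=0: [∞, ∞, 0, ∞, ∞, ∞]
q=1: [∞, ∞, ∞, ∞, 11, 10]
q=2: [31, ∞, ∞, 16, 18, 5]
q=3: [35, 15, 26, 11, 13, 12]
q=4: [30, 10, 21, 18, 20, 7]
q=5: [37, 17, 25, 13, 15, 14]
q=6: [32, 12, 23, 20, 22, 9]
Optimal cycle mean attained by: cycle 5->6->5, total (-6) + 8, length 2.
Answer: λ = 1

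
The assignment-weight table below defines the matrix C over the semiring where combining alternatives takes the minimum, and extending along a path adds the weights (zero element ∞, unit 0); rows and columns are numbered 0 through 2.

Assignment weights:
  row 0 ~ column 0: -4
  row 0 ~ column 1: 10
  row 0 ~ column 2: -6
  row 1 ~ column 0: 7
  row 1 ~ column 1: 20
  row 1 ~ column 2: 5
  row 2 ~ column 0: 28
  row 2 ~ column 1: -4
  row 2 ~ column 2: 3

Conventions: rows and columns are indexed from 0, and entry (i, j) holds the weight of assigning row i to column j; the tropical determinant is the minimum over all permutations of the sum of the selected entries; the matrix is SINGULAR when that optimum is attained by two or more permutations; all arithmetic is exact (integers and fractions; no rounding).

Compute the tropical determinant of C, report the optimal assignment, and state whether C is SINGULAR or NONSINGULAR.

σ = (0, 1, 2): (-4) + 20 + 3 = 19
σ = (0, 2, 1): (-4) + 5 + (-4) = -3
σ = (1, 0, 2): 10 + 7 + 3 = 20
σ = (1, 2, 0): 10 + 5 + 28 = 43
σ = (2, 0, 1): (-6) + 7 + (-4) = -3
σ = (2, 1, 0): (-6) + 20 + 28 = 42
Optimal value attained by: σ = (0, 2, 1).
Answer: det⊕(C) = -3; verdict: SINGULAR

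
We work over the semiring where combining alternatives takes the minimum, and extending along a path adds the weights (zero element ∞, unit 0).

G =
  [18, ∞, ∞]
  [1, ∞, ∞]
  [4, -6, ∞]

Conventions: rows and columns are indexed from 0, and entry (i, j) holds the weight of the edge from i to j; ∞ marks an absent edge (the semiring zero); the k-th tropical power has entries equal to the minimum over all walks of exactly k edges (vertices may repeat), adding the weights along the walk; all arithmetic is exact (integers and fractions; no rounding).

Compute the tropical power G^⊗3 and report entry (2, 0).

G^⊗2:
  [36, ∞, ∞]
  [19, ∞, ∞]
  [-5, ∞, ∞]
G^⊗3:
  [54, ∞, ∞]
  [37, ∞, ∞]
  [13, ∞, ∞]
Key observation: the optimum is the walk 2->1->0->0, with weight (-6) + 1 + 18 = 13.
Optimal value attained by: walk 2->1->0->0.
Answer: (G^⊗3)[2][0] = 13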